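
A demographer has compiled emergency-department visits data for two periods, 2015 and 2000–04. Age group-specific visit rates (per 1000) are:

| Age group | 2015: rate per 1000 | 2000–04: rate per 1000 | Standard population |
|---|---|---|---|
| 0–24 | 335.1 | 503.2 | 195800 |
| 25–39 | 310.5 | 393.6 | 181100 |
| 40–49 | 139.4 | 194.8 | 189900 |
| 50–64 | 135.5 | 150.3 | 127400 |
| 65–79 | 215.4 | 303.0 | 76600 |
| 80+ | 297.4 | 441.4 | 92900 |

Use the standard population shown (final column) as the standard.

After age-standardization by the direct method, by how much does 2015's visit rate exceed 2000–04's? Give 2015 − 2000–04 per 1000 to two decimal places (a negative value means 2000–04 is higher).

Standard total = 863700; weights = 0.2267, 0.2097, 0.2199, 0.1475, 0.0887, 0.1076.
2015: 0.2267×335.1 + 0.2097×310.5 + 0.2199×139.4 + 0.1475×135.5 + 0.0887×215.4 + 0.1076×297.4 = 242.8007 per 1000.
2000–04: 0.2267×503.2 + 0.2097×393.6 + 0.2199×194.8 + 0.1475×150.3 + 0.0887×303.0 + 0.1076×441.4 = 335.9548 per 1000.
Difference = 242.8007 − 335.9548 = -93.1540.

-93.15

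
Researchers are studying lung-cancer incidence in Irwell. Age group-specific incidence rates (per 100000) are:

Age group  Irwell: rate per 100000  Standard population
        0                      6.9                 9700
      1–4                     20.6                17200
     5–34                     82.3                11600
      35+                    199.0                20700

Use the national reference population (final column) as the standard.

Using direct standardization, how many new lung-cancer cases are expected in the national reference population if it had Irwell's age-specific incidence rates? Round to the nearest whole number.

Expected new lung-cancer cases = Σ (standard pop × age-specific rate ÷ 100000)
= 9700×6.9/100000 + 17200×20.6/100000 + 11600×82.3/100000 + 20700×199.0/100000
= 0.67 + 3.54 + 9.55 + 41.19 = 54.95.

55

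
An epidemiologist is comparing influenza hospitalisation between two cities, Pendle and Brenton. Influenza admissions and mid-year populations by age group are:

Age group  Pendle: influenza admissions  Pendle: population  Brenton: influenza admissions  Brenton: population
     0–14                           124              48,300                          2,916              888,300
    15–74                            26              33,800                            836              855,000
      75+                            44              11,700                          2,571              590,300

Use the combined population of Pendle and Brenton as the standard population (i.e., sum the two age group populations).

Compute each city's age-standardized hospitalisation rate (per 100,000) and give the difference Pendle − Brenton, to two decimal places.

-49.99

Age-specific rates per 100,000 for Pendle: 256.73, 76.92, 376.07.
For Brenton: 328.27, 97.78, 435.54.
Combined standard total = 2,427,400; weights = 0.3858, 0.3662, 0.2480.
Pendle: 0.3858×256.73 + 0.3662×76.92 + 0.2480×376.07 = 220.4888 per 100,000.
Brenton: 0.3858×328.27 + 0.3662×97.78 + 0.2480×435.54 = 270.4771 per 100,000.
Difference = 220.4888 − 270.4771 = -49.9882.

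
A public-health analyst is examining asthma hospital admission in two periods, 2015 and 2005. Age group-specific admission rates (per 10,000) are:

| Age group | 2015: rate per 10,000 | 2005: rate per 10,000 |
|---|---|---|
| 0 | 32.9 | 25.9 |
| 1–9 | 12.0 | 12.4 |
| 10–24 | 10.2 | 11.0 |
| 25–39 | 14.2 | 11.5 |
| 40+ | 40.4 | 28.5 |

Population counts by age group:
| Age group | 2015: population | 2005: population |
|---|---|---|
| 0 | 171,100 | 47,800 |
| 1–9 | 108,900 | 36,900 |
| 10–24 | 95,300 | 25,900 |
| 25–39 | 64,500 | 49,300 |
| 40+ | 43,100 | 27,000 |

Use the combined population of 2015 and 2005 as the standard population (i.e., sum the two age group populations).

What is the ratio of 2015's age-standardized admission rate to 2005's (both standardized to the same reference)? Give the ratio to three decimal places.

Combined standard total = 669,800; weights = 0.3268, 0.2177, 0.1809, 0.1699, 0.1047.
2015: 0.3268×32.9 + 0.2177×12.0 + 0.1809×10.2 + 0.1699×14.2 + 0.1047×40.4 = 21.8508 per 10,000.
2005: 0.3268×25.9 + 0.2177×12.4 + 0.1809×11.0 + 0.1699×11.5 + 0.1047×28.5 = 18.0907 per 10,000.
Ratio = 21.8508 ÷ 18.0907 = 1.20784.

1.208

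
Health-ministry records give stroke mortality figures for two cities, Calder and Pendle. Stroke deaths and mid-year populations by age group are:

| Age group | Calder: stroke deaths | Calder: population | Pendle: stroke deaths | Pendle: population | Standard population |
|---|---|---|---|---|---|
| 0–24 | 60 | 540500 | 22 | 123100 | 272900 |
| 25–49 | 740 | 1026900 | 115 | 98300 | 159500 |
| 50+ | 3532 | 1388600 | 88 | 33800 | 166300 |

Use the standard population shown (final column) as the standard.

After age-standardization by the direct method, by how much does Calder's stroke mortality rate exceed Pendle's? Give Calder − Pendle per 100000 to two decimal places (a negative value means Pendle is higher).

Age-specific rates per 100000 for Calder: 11.10, 72.06, 254.36.
For Pendle: 17.87, 116.99, 260.36.
Standard total = 598700; weights = 0.4558, 0.2664, 0.2778.
Calder: 0.4558×11.10 + 0.2664×72.06 + 0.2778×254.36 = 94.9103 per 100000.
Pendle: 0.4558×17.87 + 0.2664×116.99 + 0.2778×260.36 = 111.6318 per 100000.
Difference = 94.9103 − 111.6318 = -16.7215.

-16.72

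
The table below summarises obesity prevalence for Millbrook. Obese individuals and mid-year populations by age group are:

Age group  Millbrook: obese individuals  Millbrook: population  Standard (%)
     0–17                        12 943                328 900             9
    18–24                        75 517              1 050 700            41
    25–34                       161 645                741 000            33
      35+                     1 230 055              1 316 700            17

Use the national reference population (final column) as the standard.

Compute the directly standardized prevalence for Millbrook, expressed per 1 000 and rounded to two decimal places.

Age-specific rates per 1 000 for Millbrook: 39.352, 71.873, 218.144, 934.195.
Standard weights: 0.09, 0.41, 0.33, 0.17.
Standardized rate: 0.0900×39.352 + 0.4100×71.873 + 0.3300×218.144 + 0.1700×934.195 = 263.8105 per 1 000.

263.81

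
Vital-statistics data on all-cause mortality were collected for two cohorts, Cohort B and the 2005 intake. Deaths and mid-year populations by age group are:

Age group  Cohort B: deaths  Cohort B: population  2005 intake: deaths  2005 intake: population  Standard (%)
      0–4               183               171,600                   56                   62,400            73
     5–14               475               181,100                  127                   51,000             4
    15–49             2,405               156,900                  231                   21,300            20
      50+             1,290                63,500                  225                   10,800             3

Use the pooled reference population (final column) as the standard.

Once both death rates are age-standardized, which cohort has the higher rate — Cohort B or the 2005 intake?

Cohort B

Age-specific rates per 100,000 for Cohort B: 106.64, 262.29, 1532.82, 2031.50.
For the 2005 intake: 89.74, 249.02, 1084.51, 2083.33.
Standard weights: 0.73, 0.04, 0.20, 0.03.
Cohort B: 0.7300×106.64 + 0.0400×262.29 + 0.2000×1532.82 + 0.0300×2031.50 = 455.8507 per 100,000.
The 2005 intake: 0.7300×89.74 + 0.0400×249.02 + 0.2000×1084.51 + 0.0300×2083.33 = 354.8750 per 100,000.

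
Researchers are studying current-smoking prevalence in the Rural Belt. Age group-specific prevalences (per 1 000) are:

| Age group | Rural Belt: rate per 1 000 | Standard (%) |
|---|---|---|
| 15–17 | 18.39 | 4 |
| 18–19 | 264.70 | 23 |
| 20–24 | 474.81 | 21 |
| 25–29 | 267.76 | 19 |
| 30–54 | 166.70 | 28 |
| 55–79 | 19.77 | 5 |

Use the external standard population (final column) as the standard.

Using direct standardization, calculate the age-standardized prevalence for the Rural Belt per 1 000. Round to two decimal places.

Standard weights: 0.04, 0.23, 0.21, 0.19, 0.28, 0.05.
Standardized rate: 0.0400×18.39 + 0.2300×264.70 + 0.2100×474.81 + 0.1900×267.76 + 0.2800×166.70 + 0.0500×19.77 = 259.8656 per 1 000.

259.87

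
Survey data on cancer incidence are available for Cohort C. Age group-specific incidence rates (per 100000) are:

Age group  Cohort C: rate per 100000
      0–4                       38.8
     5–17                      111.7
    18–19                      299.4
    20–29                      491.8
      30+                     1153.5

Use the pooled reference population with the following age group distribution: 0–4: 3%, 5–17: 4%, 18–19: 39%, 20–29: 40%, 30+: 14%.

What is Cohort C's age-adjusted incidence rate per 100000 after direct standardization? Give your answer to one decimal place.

480.6

Standard weights: 0.03, 0.04, 0.39, 0.40, 0.14.
Standardized rate: 0.0300×38.8 + 0.0400×111.7 + 0.3900×299.4 + 0.4000×491.8 + 0.1400×1153.5 = 480.6080 per 100000.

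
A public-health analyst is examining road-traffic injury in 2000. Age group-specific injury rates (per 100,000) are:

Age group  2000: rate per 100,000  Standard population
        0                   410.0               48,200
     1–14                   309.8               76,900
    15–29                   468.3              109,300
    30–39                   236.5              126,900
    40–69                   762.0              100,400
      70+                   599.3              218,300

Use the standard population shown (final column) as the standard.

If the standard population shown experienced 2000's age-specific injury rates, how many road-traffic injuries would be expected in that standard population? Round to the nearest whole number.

Expected road-traffic injuries = Σ (standard pop × age-specific rate ÷ 100,000)
= 48,200×410.0/100,000 + 76,900×309.8/100,000 + 109,300×468.3/100,000 + 126,900×236.5/100,000 + 100,400×762.0/100,000 + 218,300×599.3/100,000
= 197.62 + 238.24 + 511.85 + 300.12 + 765.05 + 1308.27 = 3321.15.

3321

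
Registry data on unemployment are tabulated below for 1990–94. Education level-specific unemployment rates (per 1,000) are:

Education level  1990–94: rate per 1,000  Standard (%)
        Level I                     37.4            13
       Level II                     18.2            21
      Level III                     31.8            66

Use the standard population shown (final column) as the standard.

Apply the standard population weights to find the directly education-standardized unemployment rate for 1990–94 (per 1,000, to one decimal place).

Standard weights: 0.13, 0.21, 0.66.
Standardized rate: 0.1300×37.4 + 0.2100×18.2 + 0.6600×31.8 = 29.6720 per 1,000.

29.7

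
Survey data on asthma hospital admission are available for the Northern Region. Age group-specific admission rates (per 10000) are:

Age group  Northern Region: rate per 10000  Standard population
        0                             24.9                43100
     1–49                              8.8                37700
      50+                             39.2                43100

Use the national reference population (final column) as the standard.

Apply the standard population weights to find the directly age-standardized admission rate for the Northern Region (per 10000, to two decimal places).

24.98

Standard total = 123900; weights = 0.3479, 0.3043, 0.3479.
Standardized rate: 0.3479×24.9 + 0.3043×8.8 + 0.3479×39.2 = 24.9755 per 10000.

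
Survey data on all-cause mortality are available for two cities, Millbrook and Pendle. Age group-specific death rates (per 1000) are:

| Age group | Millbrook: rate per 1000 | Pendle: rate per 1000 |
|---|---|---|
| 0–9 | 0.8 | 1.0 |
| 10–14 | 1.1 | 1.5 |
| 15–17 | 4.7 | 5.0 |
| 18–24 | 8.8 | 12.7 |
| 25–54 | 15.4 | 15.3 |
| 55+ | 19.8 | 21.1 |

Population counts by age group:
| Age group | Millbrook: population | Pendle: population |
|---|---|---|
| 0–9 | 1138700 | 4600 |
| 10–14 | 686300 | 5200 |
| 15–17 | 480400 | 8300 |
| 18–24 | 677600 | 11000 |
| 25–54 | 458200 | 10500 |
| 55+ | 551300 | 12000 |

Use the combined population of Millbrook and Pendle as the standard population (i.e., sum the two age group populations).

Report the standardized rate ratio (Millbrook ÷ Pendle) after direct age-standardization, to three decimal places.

Combined standard total = 4044100; weights = 0.2827, 0.1710, 0.1208, 0.1703, 0.1159, 0.1393.
Millbrook: 0.2827×0.8 + 0.1710×1.1 + 0.1208×4.7 + 0.1703×8.8 + 0.1159×15.4 + 0.1393×19.8 = 7.0234 per 1000.
Pendle: 0.2827×1.0 + 0.1710×1.5 + 0.1208×5.0 + 0.1703×12.7 + 0.1159×15.3 + 0.1393×21.1 = 8.0181 per 1000.
Ratio = 7.0234 ÷ 8.0181 = 0.87594.

0.876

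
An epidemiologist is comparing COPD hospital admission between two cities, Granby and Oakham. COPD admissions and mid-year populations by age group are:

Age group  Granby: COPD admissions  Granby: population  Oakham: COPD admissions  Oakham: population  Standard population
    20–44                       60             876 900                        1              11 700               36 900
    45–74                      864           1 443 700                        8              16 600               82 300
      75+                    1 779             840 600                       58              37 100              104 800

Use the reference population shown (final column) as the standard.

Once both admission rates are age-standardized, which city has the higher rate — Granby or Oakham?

Granby

Age-specific rates per 10 000 for Granby: 0.68, 5.98, 21.16.
For Oakham: 0.85, 4.82, 15.63.
Standard total = 224 000; weights = 0.1647, 0.3674, 0.4679.
Granby: 0.1647×0.68 + 0.3674×5.98 + 0.4679×21.16 = 12.2130 per 10 000.
Oakham: 0.1647×0.85 + 0.3674×4.82 + 0.4679×15.63 = 9.2257 per 10 000.
The crude rates (8.55 vs 10.24) would put Oakham higher, but that reflects its age composition; once standardized to a common age structure, Granby has the higher underlying rate.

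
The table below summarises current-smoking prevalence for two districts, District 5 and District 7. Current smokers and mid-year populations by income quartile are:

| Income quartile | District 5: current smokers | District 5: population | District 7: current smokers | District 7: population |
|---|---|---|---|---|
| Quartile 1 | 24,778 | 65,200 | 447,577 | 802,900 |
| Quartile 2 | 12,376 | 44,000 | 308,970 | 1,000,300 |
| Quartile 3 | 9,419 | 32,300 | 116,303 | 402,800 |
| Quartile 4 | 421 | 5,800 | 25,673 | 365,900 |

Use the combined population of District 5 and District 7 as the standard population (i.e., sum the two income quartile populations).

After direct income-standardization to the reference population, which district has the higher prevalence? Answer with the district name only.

District 7

Income-specific rates per 1,000 for District 5: 380.031, 281.273, 291.610, 72.586.
For District 7: 557.450, 308.877, 288.736, 70.164.
Combined standard total = 2,719,200; weights = 0.3192, 0.3840, 0.1600, 0.1367.
District 5: 0.3192×380.031 + 0.3840×281.273 + 0.1600×291.610 + 0.1367×72.586 = 285.9288 per 1,000.
District 7: 0.3192×557.450 + 0.3840×308.877 + 0.1600×288.736 + 0.1367×70.164 = 352.3803 per 1,000.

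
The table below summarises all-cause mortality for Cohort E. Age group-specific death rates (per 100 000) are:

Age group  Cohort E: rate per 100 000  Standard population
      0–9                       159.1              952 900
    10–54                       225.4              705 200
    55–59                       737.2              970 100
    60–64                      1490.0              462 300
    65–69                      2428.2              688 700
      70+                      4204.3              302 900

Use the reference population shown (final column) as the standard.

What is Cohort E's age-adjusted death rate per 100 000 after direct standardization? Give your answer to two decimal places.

Standard total = 4 082 100; weights = 0.2334, 0.1728, 0.2376, 0.1133, 0.1687, 0.0742.
Standardized rate: 0.2334×159.1 + 0.1728×225.4 + 0.2376×737.2 + 0.1133×1490.0 + 0.1687×2428.2 + 0.0742×4204.3 = 1141.6494 per 100 000.

1141.65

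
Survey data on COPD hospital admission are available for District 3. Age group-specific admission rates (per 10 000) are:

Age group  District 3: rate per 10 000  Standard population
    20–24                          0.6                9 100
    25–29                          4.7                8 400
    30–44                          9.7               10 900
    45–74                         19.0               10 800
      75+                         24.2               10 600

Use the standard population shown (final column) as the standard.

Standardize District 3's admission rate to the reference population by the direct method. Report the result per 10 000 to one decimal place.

Standard total = 49 800; weights = 0.1827, 0.1687, 0.2189, 0.2169, 0.2129.
Standardized rate: 0.1827×0.6 + 0.1687×4.7 + 0.2189×9.7 + 0.2169×19.0 + 0.2129×24.2 = 12.2970 per 10 000.

12.3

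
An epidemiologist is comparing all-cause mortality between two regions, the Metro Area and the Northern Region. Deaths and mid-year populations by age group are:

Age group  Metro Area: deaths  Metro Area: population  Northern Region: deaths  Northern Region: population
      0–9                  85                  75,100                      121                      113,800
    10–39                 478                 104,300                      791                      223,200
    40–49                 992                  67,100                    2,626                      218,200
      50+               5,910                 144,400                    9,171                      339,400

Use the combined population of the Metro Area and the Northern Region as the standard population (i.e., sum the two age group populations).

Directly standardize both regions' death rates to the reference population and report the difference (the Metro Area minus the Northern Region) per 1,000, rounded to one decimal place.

6.1

Age-specific rates per 1,000 for the Metro Area: 1.132, 4.583, 14.784, 40.928.
For the Northern Region: 1.063, 3.544, 12.035, 27.021.
Combined standard total = 1,285,500; weights = 0.1469, 0.2548, 0.2219, 0.3764.
The Metro Area: 0.1469×1.132 + 0.2548×4.583 + 0.2219×14.784 + 0.3764×40.928 = 20.0183 per 1,000.
The Northern Region: 0.1469×1.063 + 0.2548×3.544 + 0.2219×12.035 + 0.3764×27.021 = 13.8996 per 1,000.
Difference = 20.0183 − 13.8996 = 6.1187.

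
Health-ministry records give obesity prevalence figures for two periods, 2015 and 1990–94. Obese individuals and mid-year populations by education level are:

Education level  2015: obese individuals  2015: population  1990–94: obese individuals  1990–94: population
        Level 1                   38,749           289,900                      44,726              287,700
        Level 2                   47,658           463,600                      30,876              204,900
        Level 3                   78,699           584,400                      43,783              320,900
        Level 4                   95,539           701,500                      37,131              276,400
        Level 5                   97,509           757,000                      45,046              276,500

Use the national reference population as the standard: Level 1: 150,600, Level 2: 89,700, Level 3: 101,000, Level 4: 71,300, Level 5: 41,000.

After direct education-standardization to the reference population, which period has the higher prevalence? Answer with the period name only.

Education-specific rates per 1,000 for 2015: 133.663, 102.800, 134.666, 136.192, 128.810.
For 1990–94: 155.461, 150.688, 136.438, 134.338, 162.915.
Standard total = 453,600; weights = 0.3320, 0.1978, 0.2227, 0.1572, 0.0904.
2015: 0.3320×133.663 + 0.1978×102.800 + 0.2227×134.666 + 0.1572×136.192 + 0.0904×128.810 = 127.7422 per 1,000.
1990–94: 0.3320×155.461 + 0.1978×150.688 + 0.2227×136.438 + 0.1572×134.338 + 0.0904×162.915 = 147.6348 per 1,000.

1990–94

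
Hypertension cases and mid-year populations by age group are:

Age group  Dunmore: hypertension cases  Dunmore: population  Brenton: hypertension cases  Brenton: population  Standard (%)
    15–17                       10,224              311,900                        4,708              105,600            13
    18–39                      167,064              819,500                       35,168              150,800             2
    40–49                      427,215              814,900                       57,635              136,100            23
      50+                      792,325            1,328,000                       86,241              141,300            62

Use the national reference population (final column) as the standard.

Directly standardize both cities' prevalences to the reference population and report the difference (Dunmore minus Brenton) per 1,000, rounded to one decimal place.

Age-specific rates per 1,000 for Dunmore: 32.780, 203.861, 524.255, 596.630.
For Brenton: 44.583, 233.210, 423.475, 610.340.
Standard weights: 0.13, 0.02, 0.23, 0.62.
Dunmore: 0.1300×32.780 + 0.0200×203.861 + 0.2300×524.255 + 0.6200×596.630 = 498.8279 per 1,000.
Brenton: 0.1300×44.583 + 0.0200×233.210 + 0.2300×423.475 + 0.6200×610.340 = 486.2700 per 1,000.
Difference = 498.8279 − 486.2700 = 12.5579.

12.6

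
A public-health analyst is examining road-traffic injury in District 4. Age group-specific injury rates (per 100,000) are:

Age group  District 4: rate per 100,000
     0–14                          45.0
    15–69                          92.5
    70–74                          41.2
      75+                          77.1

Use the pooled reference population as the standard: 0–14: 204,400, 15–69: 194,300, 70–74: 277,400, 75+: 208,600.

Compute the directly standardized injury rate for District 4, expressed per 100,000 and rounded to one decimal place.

61.8

Standard total = 884,700; weights = 0.2310, 0.2196, 0.3136, 0.2358.
Standardized rate: 0.2310×45.0 + 0.2196×92.5 + 0.3136×41.2 + 0.2358×77.1 = 61.8093 per 100,000.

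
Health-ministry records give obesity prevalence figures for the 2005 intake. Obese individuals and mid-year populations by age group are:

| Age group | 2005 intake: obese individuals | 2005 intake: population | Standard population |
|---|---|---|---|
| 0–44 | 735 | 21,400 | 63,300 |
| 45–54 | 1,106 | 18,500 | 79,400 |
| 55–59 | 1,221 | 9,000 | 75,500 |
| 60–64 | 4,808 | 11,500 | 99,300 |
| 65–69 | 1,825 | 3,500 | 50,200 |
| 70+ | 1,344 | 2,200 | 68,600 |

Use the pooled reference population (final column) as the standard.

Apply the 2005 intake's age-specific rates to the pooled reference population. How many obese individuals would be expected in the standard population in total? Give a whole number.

Age-specific rates per 1,000 for the 2005 intake: 34.346, 59.784, 135.667, 418.087, 521.429, 610.909.
Expected obese individuals = Σ (standard pop × age-specific rate ÷ 1,000)
= 63,300×34.346/1,000 + 79,400×59.784/1,000 + 75,500×135.667/1,000 + 99,300×418.087/1,000 + 50,200×521.429/1,000 + 68,600×610.909/1,000
= 2174.09 + 4746.83 + 10242.83 + 41516.03 + 26175.71 + 41908.36 = 126763.87.

126764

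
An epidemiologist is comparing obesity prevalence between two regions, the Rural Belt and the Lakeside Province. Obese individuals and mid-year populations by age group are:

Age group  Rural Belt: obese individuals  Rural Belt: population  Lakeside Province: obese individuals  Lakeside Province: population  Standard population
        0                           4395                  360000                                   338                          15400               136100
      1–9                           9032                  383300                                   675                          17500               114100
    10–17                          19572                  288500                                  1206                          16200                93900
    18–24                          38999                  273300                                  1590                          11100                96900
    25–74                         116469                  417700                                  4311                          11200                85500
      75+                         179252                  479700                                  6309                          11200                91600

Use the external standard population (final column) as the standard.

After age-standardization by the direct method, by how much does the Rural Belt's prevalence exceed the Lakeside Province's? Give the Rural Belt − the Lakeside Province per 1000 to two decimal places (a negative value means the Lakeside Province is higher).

Age-specific rates per 1000 for the Rural Belt: 12.208, 23.564, 67.841, 142.697, 278.834, 373.675.
For the Lakeside Province: 21.948, 38.571, 74.444, 143.243, 384.911, 563.304.
Standard total = 618100; weights = 0.2202, 0.1846, 0.1519, 0.1568, 0.1383, 0.1482.
The Rural Belt: 0.2202×12.208 + 0.1846×23.564 + 0.1519×67.841 + 0.1568×142.697 + 0.1383×278.834 + 0.1482×373.675 = 133.6623 per 1000.
The Lakeside Province: 0.2202×21.948 + 0.1846×38.571 + 0.1519×74.444 + 0.1568×143.243 + 0.1383×384.911 + 0.1482×563.304 = 182.4417 per 1000.
Difference = 133.6623 − 182.4417 = -48.7794.

-48.78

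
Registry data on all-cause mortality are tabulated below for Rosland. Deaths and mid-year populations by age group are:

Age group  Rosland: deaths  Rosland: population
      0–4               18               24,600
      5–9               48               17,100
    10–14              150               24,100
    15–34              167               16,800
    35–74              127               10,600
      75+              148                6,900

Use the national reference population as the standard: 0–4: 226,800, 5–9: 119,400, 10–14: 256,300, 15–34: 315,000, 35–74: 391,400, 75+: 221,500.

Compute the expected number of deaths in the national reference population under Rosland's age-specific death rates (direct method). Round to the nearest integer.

14668

Age-specific rates per 100,000 for Rosland: 73.17, 280.70, 622.41, 994.05, 1198.11, 2144.93.
Expected deaths = Σ (standard pop × age-specific rate ÷ 100,000)
= 226,800×73.17/100,000 + 119,400×280.70/100,000 + 256,300×622.41/100,000 + 315,000×994.05/100,000 + 391,400×1198.11/100,000 + 221,500×2144.93/100,000
= 165.95 + 335.16 + 1595.23 + 3131.25 + 4689.42 + 4751.01 = 14668.02.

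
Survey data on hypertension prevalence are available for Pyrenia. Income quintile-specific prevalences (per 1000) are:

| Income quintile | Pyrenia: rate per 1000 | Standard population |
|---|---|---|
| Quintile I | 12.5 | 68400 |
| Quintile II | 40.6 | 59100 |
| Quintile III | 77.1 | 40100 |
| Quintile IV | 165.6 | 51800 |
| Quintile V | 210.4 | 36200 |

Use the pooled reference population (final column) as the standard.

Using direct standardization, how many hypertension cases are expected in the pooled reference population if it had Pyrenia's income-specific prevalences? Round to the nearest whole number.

Expected hypertension cases = Σ (standard pop × income-specific rate ÷ 1000)
= 68400×12.5/1000 + 59100×40.6/1000 + 40100×77.1/1000 + 51800×165.6/1000 + 36200×210.4/1000
= 855.00 + 2399.46 + 3091.71 + 8578.08 + 7616.48 = 22540.73.

22541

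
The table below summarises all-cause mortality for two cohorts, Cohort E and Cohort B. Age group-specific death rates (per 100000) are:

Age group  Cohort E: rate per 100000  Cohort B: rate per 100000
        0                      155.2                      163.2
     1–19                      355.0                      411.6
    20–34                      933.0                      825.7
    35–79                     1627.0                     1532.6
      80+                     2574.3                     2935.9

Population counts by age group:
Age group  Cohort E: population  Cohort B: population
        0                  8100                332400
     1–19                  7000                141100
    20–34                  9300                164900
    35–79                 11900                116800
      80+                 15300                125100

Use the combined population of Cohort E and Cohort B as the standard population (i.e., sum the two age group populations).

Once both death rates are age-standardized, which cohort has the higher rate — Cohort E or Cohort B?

Combined standard total = 931900; weights = 0.3654, 0.1589, 0.1869, 0.1381, 0.1507.
Cohort E: 0.3654×155.2 + 0.1589×355.0 + 0.1869×933.0 + 0.1381×1627.0 + 0.1507×2574.3 = 900.0712 per 100000.
Cohort B: 0.3654×163.2 + 0.1589×411.6 + 0.1869×825.7 + 0.1381×1532.6 + 0.1507×2935.9 = 933.3732 per 100000.
The crude rates (1379.21 vs 902.84) would put Cohort E higher, but that reflects its age composition; once standardized to a common age structure, Cohort B has the higher underlying rate.

Cohort B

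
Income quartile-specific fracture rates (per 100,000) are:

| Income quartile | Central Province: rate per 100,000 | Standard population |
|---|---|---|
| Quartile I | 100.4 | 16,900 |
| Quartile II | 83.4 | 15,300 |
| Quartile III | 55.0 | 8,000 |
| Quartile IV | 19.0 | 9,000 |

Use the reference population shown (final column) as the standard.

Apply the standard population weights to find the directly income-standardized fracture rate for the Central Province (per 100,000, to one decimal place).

Standard total = 49,200; weights = 0.3435, 0.3110, 0.1626, 0.1829.
Standardized rate: 0.3435×100.4 + 0.3110×83.4 + 0.1626×55.0 + 0.1829×19.0 = 72.8411 per 100,000.

72.8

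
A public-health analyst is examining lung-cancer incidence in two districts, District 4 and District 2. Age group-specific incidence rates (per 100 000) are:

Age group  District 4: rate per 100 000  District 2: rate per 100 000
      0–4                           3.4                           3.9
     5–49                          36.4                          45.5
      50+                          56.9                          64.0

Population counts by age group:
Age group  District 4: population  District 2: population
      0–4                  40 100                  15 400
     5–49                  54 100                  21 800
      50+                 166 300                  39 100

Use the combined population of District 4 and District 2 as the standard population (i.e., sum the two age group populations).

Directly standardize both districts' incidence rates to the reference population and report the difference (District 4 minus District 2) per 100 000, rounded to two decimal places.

Combined standard total = 336 800; weights = 0.1648, 0.2254, 0.6099.
District 4: 0.1648×3.4 + 0.2254×36.4 + 0.6099×56.9 = 43.4641 per 100 000.
District 2: 0.1648×3.9 + 0.2254×45.5 + 0.6099×64.0 = 49.9273 per 100 000.
Difference = 43.4641 − 49.9273 = -6.4631.

-6.46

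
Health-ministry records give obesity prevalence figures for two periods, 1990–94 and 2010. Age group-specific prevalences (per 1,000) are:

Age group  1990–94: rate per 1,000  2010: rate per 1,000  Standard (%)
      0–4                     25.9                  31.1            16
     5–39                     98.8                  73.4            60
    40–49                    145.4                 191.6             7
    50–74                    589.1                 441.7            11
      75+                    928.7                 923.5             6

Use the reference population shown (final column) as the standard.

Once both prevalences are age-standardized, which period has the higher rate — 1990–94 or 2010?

Standard weights: 0.16, 0.60, 0.07, 0.11, 0.06.
1990–94: 0.1600×25.9 + 0.6000×98.8 + 0.0700×145.4 + 0.1100×589.1 + 0.0600×928.7 = 194.1250 per 1,000.
2010: 0.1600×31.1 + 0.6000×73.4 + 0.0700×191.6 + 0.1100×441.7 + 0.0600×923.5 = 166.4250 per 1,000.

1990–94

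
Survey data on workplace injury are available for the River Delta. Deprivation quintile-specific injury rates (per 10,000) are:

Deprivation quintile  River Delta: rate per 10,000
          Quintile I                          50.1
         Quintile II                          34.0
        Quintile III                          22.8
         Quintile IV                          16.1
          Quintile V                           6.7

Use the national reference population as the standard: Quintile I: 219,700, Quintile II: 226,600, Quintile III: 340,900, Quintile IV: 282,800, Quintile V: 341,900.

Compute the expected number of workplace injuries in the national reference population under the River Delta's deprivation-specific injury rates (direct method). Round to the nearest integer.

3333

Expected workplace injuries = Σ (standard pop × deprivation-specific rate ÷ 10,000)
= 219,700×50.1/10,000 + 226,600×34.0/10,000 + 340,900×22.8/10,000 + 282,800×16.1/10,000 + 341,900×6.7/10,000
= 1100.70 + 770.44 + 777.25 + 455.31 + 229.07 = 3332.77.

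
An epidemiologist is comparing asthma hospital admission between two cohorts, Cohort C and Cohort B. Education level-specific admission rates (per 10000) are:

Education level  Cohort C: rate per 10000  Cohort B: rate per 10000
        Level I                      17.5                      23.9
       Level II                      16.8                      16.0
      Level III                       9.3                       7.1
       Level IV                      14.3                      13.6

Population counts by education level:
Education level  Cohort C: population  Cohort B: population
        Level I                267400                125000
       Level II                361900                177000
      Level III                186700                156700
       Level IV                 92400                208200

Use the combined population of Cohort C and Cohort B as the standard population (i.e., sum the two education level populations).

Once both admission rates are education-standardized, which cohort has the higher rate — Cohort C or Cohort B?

Combined standard total = 1575300; weights = 0.2491, 0.3421, 0.2180, 0.1908.
Cohort C: 0.2491×17.5 + 0.3421×16.8 + 0.2180×9.3 + 0.1908×14.3 = 14.8624 per 10000.
Cohort B: 0.2491×23.9 + 0.3421×16.0 + 0.2180×7.1 + 0.1908×13.6 = 15.5698 per 10000.
The crude rates (15.21 vs 14.64) would put Cohort C higher, but that reflects its education composition; once standardized to a common education structure, Cohort B has the higher underlying rate.

Cohort B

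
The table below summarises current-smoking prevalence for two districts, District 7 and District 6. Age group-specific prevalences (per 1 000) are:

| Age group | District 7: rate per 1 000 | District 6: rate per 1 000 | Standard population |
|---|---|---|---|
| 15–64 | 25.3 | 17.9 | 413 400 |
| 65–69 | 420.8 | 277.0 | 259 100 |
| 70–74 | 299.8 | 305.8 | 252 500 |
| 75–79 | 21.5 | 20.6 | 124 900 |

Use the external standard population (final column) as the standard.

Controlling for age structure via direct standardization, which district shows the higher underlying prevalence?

District 7

Standard total = 1 049 900; weights = 0.3938, 0.2468, 0.2405, 0.1190.
District 7: 0.3938×25.3 + 0.2468×420.8 + 0.2405×299.8 + 0.1190×21.5 = 188.4686 per 1 000.
District 6: 0.3938×17.9 + 0.2468×277.0 + 0.2405×305.8 + 0.1190×20.6 = 151.4030 per 1 000.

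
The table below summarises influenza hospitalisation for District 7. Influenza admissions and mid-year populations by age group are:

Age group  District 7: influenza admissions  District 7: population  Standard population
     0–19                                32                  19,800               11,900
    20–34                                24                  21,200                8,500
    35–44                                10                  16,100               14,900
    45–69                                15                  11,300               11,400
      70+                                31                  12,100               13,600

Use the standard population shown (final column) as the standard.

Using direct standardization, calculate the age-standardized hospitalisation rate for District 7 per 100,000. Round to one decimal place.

146.1

Age-specific rates per 100,000 for District 7: 161.62, 113.21, 62.11, 132.74, 256.20.
Standard total = 60,300; weights = 0.1973, 0.1410, 0.2471, 0.1891, 0.2255.
Standardized rate: 0.1973×161.62 + 0.1410×113.21 + 0.2471×62.11 + 0.1891×132.74 + 0.2255×256.20 = 146.0785 per 100,000.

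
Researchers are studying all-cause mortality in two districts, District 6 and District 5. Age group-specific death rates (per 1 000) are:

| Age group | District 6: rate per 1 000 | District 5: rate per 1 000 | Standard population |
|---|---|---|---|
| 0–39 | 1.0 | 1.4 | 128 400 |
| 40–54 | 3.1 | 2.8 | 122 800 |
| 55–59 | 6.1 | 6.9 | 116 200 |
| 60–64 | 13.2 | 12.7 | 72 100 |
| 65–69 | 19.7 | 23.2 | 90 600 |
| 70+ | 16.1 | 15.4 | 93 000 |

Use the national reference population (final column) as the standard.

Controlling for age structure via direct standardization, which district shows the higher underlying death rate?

District 5

Standard total = 623 100; weights = 0.2061, 0.1971, 0.1865, 0.1157, 0.1454, 0.1493.
District 6: 0.2061×1.0 + 0.1971×3.1 + 0.1865×6.1 + 0.1157×13.2 + 0.1454×19.7 + 0.1493×16.1 = 8.7494 per 1 000.
District 5: 0.2061×1.4 + 0.1971×2.8 + 0.1865×6.9 + 0.1157×12.7 + 0.1454×23.2 + 0.1493×15.4 = 9.2684 per 1 000.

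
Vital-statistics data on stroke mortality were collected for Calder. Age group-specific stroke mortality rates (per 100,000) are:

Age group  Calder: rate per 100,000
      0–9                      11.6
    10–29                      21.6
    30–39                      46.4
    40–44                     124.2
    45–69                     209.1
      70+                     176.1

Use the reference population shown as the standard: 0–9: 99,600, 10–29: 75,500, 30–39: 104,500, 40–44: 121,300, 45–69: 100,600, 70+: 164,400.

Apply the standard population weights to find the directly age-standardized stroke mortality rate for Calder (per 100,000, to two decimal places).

109.16

Standard total = 665,900; weights = 0.1496, 0.1134, 0.1569, 0.1822, 0.1511, 0.2469.
Standardized rate: 0.1496×11.6 + 0.1134×21.6 + 0.1569×46.4 + 0.1822×124.2 + 0.1511×209.1 + 0.2469×176.1 = 109.1556 per 100,000.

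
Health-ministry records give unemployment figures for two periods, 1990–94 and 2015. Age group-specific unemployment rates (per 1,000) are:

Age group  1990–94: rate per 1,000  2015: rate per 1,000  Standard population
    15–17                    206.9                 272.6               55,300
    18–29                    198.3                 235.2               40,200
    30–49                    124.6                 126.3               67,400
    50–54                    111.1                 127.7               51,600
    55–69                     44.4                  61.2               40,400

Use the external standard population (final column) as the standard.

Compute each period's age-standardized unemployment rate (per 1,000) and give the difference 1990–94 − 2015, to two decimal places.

-26.55

Standard total = 254,900; weights = 0.2169, 0.1577, 0.2644, 0.2024, 0.1585.
1990–94: 0.2169×206.9 + 0.1577×198.3 + 0.2644×124.6 + 0.2024×111.1 + 0.1585×44.4 = 138.6339 per 1,000.
2015: 0.2169×272.6 + 0.1577×235.2 + 0.2644×126.3 + 0.2024×127.7 + 0.1585×61.2 = 165.1794 per 1,000.
Difference = 138.6339 − 165.1794 = -26.5455.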